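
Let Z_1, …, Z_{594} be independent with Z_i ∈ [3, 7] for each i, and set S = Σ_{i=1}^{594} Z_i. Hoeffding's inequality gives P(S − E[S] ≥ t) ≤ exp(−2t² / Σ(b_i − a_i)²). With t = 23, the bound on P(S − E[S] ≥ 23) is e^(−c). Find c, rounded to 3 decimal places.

0.111

Σ(b_i − a_i)² = 594·(4)² = 9504.
c = 2t²/9504 = 2·23²/9504 = 0.1113.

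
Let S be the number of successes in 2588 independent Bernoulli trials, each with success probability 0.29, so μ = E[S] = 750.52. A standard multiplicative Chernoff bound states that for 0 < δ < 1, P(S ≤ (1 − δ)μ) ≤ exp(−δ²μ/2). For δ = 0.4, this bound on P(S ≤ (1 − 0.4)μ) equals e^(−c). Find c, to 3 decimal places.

60.042

c = δ²μ/2 = 0.4²·750.52/2 = 60.0416.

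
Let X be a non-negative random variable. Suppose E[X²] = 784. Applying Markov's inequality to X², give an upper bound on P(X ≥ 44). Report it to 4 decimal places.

Since X ≥ 0, the event {X ≥ 44} is the same as {X² ≥ 1936}.
Markov's inequality applied to X² gives P(X² ≥ 1936) ≤ E[X²]/1936 = 784/1936 = 0.4050.

0.4050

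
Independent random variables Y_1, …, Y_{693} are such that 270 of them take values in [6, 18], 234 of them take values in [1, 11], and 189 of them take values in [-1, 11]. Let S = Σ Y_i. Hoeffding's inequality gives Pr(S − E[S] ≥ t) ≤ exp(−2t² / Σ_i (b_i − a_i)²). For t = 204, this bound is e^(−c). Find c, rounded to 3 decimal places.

0.930

Σ(b_i − a_i)² = 270·12² + 234·10² + 189·12² = 89496.
c = 2t² / 89496 = 2·204² / 89496 = 0.9300.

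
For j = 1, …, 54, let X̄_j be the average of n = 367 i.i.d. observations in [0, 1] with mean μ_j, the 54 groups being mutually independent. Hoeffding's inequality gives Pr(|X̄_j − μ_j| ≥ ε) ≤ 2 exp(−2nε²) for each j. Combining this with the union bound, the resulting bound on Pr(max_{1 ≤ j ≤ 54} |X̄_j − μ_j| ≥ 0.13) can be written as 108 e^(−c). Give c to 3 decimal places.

12.405

Union bound over the 54 events: Pr(max_{1 ≤ j ≤ 54} |X̄_j − μ_j| ≥ 0.13) ≤ 54·2·exp(−2nε²) = 108 exp(−2·367·0.13²).
So c = 2·367·0.13² = 12.4046.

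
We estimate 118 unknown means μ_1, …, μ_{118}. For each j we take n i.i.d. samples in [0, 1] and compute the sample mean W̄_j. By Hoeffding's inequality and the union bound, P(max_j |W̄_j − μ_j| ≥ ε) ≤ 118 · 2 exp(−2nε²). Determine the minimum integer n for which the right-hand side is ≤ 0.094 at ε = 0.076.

Need 2·118·exp(−2nε²) ≤ 0.094, i.e. exp(−2nε²) ≤ 0.094/236.
So 2nε² ≥ ln(236/0.094) = 7.828292.
Hence n ≥ 7.828292/(2·0.076²) = 677.657.
The smallest integer n is 678.

678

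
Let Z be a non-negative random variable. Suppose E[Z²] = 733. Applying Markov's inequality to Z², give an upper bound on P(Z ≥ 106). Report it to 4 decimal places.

0.0652

Since Z ≥ 0, the event {Z ≥ 106} is the same as {Z² ≥ 11236}.
Markov's inequality applied to Z² gives P(Z² ≥ 11236) ≤ E[Z²]/11236 = 733/11236 = 0.0652.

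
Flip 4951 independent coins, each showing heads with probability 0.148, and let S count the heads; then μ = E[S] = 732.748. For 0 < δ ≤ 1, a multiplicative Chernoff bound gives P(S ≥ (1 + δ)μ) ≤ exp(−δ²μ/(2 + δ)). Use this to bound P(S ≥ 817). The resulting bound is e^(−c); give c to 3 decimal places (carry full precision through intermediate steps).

Write 817 = (1 + δ)μ, so δ = 817/732.748 − 1 = 0.1149809…
Then the exponent is δ²μ/(2 + δ) = (817 − μ)² / (μ·(2 + δ)) = 4.580357.

4.580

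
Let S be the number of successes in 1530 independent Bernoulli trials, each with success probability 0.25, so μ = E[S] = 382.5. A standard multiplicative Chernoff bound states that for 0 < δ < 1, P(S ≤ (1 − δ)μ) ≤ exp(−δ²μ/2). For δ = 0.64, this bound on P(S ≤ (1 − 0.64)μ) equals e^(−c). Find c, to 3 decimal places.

78.336

c = δ²μ/2 = 0.64²·382.5/2 = 78.3360.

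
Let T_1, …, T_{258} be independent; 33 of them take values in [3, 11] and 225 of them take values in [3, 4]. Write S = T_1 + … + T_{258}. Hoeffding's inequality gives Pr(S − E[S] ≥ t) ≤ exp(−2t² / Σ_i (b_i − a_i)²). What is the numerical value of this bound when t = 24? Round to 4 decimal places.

0.6108

Σ(b_i − a_i)² = 33·8² + 225·1² = 2337.
Exponent = 2·24² / 2337 = 0.49294.
Bound = exp(−0.49294) = 0.61083.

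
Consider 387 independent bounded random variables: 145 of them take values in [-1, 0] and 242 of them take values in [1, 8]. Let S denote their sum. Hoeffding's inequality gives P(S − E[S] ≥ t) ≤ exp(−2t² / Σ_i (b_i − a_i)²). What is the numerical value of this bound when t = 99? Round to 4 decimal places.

Σ(b_i − a_i)² = 145·1² + 242·7² = 12003.
Exponent = 2·99² / 12003 = 1.63309.
Bound = exp(−1.63309) = 0.19532.

0.1953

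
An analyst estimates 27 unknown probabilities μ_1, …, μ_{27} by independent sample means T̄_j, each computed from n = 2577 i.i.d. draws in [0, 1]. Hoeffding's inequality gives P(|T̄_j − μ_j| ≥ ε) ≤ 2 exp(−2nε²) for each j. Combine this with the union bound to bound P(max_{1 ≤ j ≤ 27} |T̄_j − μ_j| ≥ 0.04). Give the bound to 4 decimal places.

Per-experiment Hoeffding bound: 2·exp(−2·2577·0.04²) = 2·exp(−8.24640) = 0.0005244.
Union bound over 27 events: 27·0.0005244 = 0.01416.

0.0142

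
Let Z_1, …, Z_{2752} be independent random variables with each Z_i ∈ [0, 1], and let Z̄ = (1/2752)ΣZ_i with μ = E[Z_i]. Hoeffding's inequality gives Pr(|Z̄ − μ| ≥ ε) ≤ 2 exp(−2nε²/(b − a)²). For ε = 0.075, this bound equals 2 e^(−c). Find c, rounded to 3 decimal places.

30.960

c = 2nε²/(b − a)² = 2·2752·0.075² / 1² = 30.9600.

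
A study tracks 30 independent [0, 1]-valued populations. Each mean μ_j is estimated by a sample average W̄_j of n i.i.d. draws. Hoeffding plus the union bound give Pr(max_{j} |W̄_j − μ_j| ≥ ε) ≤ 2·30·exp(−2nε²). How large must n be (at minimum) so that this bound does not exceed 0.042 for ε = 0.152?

Need 2·30·exp(−2nε²) ≤ 0.042, i.e. exp(−2nε²) ≤ 0.042/60.
So 2nε² ≥ ln(60/0.042) = 7.264430.
Hence n ≥ 7.264430/(2·0.152²) = 157.212.
The smallest integer n is 158.

158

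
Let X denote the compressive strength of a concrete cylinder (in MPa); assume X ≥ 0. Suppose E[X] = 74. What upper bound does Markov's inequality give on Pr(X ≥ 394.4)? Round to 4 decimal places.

Markov's inequality: for a non-negative random variable, Pr(X ≥ a) ≤ E[X]/a.
Here E[X] = 74 and a = 394.4, so the bound is 74/394.4 = 0.1876.

0.1876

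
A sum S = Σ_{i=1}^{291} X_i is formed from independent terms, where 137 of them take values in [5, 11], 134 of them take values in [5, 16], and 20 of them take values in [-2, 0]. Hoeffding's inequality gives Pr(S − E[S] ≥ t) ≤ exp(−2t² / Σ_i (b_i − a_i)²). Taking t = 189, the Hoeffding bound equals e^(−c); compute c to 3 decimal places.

Σ(b_i − a_i)² = 137·6² + 134·11² + 20·2² = 21226.
c = 2t² / 21226 = 2·189² / 21226 = 3.3658.

3.366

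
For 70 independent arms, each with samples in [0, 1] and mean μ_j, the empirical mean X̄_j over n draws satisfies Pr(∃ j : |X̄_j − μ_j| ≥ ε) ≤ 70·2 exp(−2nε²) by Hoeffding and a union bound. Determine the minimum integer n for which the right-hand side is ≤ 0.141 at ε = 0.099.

353

Need 2·70·exp(−2nε²) ≤ 0.141, i.e. exp(−2nε²) ≤ 0.141/140.
So 2nε² ≥ ln(140/0.141) = 6.900638.
Hence n ≥ 6.900638/(2·0.099²) = 352.037.
The smallest integer n is 353.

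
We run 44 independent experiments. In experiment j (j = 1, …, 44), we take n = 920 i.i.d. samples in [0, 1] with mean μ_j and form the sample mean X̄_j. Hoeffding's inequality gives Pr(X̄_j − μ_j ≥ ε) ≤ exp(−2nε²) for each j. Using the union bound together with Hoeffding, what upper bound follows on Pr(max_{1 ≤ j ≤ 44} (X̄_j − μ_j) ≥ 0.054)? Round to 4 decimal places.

0.2057

Per-experiment Hoeffding bound: exp(−2·920·0.054²) = exp(−5.36544) = 0.0046754.
Union bound over 44 events: 44·0.0046754 = 0.20572.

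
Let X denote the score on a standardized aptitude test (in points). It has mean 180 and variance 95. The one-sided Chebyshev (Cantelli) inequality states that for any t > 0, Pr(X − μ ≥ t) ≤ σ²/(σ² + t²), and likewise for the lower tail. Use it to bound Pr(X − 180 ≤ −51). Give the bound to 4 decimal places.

Here σ² = 95 and t = 51, so σ² + t² = 2696.
Cantelli's bound: 95/2696 = 0.0352.

0.0352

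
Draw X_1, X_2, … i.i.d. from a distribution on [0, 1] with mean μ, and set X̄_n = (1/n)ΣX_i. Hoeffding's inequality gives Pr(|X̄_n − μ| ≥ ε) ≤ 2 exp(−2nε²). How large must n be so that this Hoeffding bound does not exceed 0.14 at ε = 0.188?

Require 2·exp(−2nε²) ≤ 0.14, i.e. 2nε² ≥ ln(2/0.14) = 2.659260.
So n ≥ 2.659260 / (2·0.188²) = 37.620.
The smallest integer n is 38.

38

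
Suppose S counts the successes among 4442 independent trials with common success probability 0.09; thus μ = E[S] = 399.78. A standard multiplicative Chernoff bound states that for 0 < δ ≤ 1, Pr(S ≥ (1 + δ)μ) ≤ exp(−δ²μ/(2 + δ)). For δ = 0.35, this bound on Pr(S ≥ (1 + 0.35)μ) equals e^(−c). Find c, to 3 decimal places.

20.840

c = δ²μ/(2 + δ) = 0.35²·399.78/(2 + 0.35) = 20.8396.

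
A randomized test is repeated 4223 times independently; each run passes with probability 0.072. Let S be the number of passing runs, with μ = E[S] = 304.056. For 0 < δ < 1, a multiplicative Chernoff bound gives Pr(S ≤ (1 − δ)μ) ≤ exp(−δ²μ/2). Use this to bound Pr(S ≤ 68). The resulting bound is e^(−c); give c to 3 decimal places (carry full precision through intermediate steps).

Write 68 = (1 − δ)μ, so δ = 1 − 68/304.056 = 0.776357…
Then the exponent is δ²μ/2 = (μ − 68)²/(2μ) = 91.631862.

91.632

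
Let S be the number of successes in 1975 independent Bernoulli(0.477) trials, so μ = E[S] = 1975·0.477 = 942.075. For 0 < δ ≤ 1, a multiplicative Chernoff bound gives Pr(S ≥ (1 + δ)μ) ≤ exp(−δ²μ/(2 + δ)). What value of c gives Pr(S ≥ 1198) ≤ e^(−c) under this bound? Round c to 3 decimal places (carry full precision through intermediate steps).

30.605

Write 1198 = (1 + δ)μ, so δ = 1198/942.075 − 1 = 0.271661…
Then the exponent is δ²μ/(2 + δ) = (1198 − μ)² / (μ·(2 + δ)) = 30.605285.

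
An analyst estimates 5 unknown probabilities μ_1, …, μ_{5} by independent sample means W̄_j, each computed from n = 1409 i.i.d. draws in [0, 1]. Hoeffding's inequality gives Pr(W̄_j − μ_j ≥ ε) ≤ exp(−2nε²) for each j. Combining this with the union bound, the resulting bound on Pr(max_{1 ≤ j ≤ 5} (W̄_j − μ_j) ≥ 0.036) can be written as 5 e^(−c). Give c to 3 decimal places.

3.652

Union bound over the 5 events: Pr(max_{1 ≤ j ≤ 5} (W̄_j − μ_j) ≥ 0.036) ≤ 5·exp(−2nε²) = 5 exp(−2·1409·0.036²).
So c = 2·1409·0.036² = 3.6521.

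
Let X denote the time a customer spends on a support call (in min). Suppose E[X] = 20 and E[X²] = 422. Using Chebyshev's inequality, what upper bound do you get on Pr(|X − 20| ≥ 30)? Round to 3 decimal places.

0.024

Var(X) = E[X²] − (E[X])² = 422 − 400 = 22.
Chebyshev's inequality: Pr(|X − μ| ≥ t) ≤ Var(X)/t² = 22/900 = 0.0244.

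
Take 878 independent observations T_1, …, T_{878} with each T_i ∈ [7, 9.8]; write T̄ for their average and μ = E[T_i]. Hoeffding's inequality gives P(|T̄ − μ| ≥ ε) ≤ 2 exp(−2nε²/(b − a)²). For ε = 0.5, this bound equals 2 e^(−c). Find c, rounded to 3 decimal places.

55.995

c = 2nε²/(b − a)² = 2·878·0.5² / 2.8² = 55.9949.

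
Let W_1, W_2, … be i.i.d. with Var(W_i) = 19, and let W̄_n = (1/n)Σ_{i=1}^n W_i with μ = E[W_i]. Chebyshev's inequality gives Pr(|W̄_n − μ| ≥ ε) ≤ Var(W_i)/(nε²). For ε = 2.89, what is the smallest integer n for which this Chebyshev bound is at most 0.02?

Require 19/(n·2.89²) ≤ 0.02, i.e. n ≥ 19/(0.02·2.89²) = 113.744.
The smallest integer n is 114.

114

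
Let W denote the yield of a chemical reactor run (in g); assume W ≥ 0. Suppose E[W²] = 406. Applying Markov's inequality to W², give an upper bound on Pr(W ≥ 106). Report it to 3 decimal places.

0.036

Since W ≥ 0, the event {W ≥ 106} is the same as {W² ≥ 11236}.
Markov's inequality applied to W² gives Pr(W² ≥ 11236) ≤ E[W²]/11236 = 406/11236 = 0.0361.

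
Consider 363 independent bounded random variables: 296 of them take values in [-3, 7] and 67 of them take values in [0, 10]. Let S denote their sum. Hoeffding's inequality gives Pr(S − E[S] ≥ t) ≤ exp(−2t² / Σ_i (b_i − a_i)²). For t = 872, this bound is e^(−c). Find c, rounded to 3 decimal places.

Σ(b_i − a_i)² = 296·10² + 67·10² = 36300.
c = 2t² / 36300 = 2·872² / 36300 = 41.8944.

41.894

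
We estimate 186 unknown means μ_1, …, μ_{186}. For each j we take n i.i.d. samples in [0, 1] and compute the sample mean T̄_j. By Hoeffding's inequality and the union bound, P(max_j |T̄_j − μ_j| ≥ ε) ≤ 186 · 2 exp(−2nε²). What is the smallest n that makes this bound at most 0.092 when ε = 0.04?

Need 2·186·exp(−2nε²) ≤ 0.092, i.e. exp(−2nε²) ≤ 0.092/372.
So 2nε² ≥ ln(372/0.092) = 8.304861.
Hence n ≥ 8.304861/(2·0.04²) = 2595.269.
The smallest integer n is 2596.

2596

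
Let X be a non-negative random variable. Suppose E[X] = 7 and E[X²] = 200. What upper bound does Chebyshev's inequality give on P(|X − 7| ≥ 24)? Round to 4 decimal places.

0.2622

Var(X) = E[X²] − (E[X])² = 200 − 49 = 151.
Chebyshev's inequality: P(|X − μ| ≥ t) ≤ Var(X)/t² = 151/576 = 0.2622.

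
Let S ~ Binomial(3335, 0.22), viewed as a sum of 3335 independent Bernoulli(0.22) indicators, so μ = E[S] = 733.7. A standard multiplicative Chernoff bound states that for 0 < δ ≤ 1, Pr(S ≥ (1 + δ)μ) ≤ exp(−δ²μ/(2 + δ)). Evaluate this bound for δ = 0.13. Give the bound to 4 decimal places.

Exponent = δ²μ/(2 + δ) = 0.13²·733.7/2.13 = 5.8214.
Bound = exp(−5.8214) = 0.00296.

0.0030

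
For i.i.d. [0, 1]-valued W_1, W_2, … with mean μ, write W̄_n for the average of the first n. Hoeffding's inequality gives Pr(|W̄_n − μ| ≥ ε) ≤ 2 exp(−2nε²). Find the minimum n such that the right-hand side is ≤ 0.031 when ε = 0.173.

70

Require 2·exp(−2nε²) ≤ 0.031, i.e. 2nε² ≥ ln(2/0.031) = 4.166915.
So n ≥ 4.166915 / (2·0.173²) = 69.613.
The smallest integer n is 70.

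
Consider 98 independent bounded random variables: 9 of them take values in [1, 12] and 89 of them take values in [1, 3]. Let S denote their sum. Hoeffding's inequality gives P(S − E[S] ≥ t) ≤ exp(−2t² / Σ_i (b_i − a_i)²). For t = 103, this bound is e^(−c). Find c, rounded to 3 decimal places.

14.684

Σ(b_i − a_i)² = 9·11² + 89·2² = 1445.
c = 2t² / 1445 = 2·103² / 1445 = 14.6837.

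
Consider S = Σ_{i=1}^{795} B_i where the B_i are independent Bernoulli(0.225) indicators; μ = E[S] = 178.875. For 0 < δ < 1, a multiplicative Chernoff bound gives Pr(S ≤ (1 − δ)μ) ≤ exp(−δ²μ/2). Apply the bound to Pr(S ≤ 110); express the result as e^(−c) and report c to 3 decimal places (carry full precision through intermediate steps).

Write 110 = (1 − δ)μ, so δ = 1 − 110/178.875 = 0.3850454…
Then the exponent is δ²μ/2 = (μ − 110)²/(2μ) = 13.260002.

13.260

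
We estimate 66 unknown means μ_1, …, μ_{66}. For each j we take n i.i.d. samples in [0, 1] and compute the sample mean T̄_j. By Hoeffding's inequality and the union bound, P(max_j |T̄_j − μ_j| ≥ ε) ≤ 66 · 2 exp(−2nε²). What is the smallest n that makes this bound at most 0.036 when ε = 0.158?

Need 2·66·exp(−2nε²) ≤ 0.036, i.e. exp(−2nε²) ≤ 0.036/132.
So 2nε² ≥ ln(132/0.036) = 8.207038.
Hence n ≥ 8.207038/(2·0.158²) = 164.377.
The smallest integer n is 165.

165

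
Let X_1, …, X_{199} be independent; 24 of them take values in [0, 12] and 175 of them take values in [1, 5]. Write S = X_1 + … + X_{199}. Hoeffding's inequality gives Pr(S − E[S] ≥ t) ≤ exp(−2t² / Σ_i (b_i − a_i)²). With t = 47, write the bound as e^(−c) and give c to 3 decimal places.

Σ(b_i − a_i)² = 24·12² + 175·4² = 6256.
c = 2t² / 6256 = 2·47² / 6256 = 0.7062.

0.706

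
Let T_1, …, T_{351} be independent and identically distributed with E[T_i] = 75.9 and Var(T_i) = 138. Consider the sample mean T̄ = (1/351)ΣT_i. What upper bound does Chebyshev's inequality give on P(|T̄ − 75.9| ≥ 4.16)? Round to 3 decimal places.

0.023

Var(T̄) = Var(T_i)/n = 138/351 = 0.39316.
Chebyshev: P(|T̄ − 75.9| ≥ 4.16) ≤ Var(T̄)/(4.16)² = 138/(351·4.16²) = 0.0227.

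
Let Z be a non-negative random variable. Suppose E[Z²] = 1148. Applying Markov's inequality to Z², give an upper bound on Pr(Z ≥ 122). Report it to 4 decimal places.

Since Z ≥ 0, the event {Z ≥ 122} is the same as {Z² ≥ 14884}.
Markov's inequality applied to Z² gives Pr(Z² ≥ 14884) ≤ E[Z²]/14884 = 1148/14884 = 0.0771.

0.0771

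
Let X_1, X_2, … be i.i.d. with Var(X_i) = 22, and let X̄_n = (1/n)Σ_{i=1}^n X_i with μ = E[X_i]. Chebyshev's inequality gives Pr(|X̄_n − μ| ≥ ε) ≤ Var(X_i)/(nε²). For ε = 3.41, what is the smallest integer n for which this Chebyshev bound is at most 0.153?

13

Require 22/(n·3.41²) ≤ 0.153, i.e. n ≥ 22/(0.153·3.41²) = 12.366.
The smallest integer n is 13.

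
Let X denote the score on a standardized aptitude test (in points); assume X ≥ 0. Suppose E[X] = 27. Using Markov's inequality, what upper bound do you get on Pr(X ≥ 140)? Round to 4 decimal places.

0.1929

Markov's inequality: for a non-negative random variable, Pr(X ≥ a) ≤ E[X]/a.
Here E[X] = 27 and a = 140, so the bound is 27/140 = 0.1929.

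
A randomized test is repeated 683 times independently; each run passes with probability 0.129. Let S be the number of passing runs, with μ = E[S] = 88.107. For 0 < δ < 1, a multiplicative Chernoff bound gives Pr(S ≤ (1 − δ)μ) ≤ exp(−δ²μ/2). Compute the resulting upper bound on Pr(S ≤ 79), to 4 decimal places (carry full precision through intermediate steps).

0.6246

Write 79 = (1 − δ)μ, so δ = 1 − 79/88.107 = 0.103363…
Then the exponent is δ²μ/2 = (μ − 79)²/(2μ) = 0.470663.
Bound = exp(−0.470663) = 0.62459.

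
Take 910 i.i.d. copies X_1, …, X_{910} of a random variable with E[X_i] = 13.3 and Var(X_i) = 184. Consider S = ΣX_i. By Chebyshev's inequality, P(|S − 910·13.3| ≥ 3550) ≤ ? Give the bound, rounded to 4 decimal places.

Var(S) = n·Var(X_i) = 910·184 = 167440.
Chebyshev: P(|S − 910·13.3| ≥ 3550) ≤ Var(S)/3550² = 167440/12602500 = 0.0133.

0.0133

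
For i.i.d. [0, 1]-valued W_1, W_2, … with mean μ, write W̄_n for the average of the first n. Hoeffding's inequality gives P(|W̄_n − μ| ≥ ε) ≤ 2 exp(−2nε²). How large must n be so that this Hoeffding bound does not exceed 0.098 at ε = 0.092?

179

Require 2·exp(−2nε²) ≤ 0.098, i.e. 2nε² ≥ ln(2/0.098) = 3.015935.
So n ≥ 3.015935 / (2·0.092²) = 178.163.
The smallest integer n is 179.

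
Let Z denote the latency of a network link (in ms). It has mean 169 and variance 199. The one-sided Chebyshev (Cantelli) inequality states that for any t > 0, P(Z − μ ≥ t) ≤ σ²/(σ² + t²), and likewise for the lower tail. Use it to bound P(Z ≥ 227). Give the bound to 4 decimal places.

Here σ² = 199 and t = 58, so σ² + t² = 3563.
Cantelli's bound: 199/3563 = 0.0559.

0.0559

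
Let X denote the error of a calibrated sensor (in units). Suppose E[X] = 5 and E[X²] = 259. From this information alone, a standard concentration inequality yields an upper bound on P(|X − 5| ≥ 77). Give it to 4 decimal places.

The first two moments determine the variance, so Chebyshev's inequality is the sharpest standard bound available.
Var(X) = E[X²] − (E[X])² = 259 − 25 = 234.
Chebyshev's inequality: P(|X − μ| ≥ t) ≤ Var(X)/t² = 234/5929 = 0.0395.

0.0395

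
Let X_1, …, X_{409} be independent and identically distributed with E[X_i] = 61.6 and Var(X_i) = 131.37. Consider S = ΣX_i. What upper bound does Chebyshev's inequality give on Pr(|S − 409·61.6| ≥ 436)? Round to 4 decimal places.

Var(S) = n·Var(X_i) = 409·131.37 = 53730.33.
Chebyshev: Pr(|S − 409·61.6| ≥ 436) ≤ Var(S)/436² = 53730.33/190096 = 0.2826.

0.2826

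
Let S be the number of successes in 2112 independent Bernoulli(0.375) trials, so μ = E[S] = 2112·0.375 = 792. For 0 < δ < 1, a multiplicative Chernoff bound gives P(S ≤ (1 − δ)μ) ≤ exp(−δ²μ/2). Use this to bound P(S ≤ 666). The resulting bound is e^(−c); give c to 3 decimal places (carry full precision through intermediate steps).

10.023

Write 666 = (1 − δ)μ, so δ = 1 − 666/792 = 0.1590909…
Then the exponent is δ²μ/2 = (μ − 666)²/(2μ) = 10.022727.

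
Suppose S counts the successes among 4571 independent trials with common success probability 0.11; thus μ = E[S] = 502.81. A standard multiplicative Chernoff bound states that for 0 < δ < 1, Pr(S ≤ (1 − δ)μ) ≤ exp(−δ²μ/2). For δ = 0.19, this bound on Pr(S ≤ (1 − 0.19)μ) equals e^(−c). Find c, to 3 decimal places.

9.076

c = δ²μ/2 = 0.19²·502.81/2 = 9.0757.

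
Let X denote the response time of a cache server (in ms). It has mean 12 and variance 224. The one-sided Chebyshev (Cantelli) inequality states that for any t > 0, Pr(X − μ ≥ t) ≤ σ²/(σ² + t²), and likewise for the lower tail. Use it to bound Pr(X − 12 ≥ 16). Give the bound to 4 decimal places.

0.4667

Here σ² = 224 and t = 16, so σ² + t² = 480.
Cantelli's bound: 224/480 = 0.4667.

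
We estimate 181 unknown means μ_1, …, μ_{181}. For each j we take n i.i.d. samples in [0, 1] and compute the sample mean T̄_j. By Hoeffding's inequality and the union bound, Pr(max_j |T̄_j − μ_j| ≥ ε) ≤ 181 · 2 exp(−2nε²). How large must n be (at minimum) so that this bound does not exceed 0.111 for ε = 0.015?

17978

Need 2·181·exp(−2nε²) ≤ 0.111, i.e. exp(−2nε²) ≤ 0.111/362.
So 2nε² ≥ ln(362/0.111) = 8.089869.
Hence n ≥ 8.089869/(2·0.015²) = 17977.487.
The smallest integer n is 17978.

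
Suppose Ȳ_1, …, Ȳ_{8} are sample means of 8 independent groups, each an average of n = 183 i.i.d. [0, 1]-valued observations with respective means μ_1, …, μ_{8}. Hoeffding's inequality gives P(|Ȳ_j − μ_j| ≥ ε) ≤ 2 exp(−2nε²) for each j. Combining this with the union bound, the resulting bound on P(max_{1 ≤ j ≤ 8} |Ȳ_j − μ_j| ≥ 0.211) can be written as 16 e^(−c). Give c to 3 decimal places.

16.295

Union bound over the 8 events: P(max_{1 ≤ j ≤ 8} |Ȳ_j − μ_j| ≥ 0.211) ≤ 8·2·exp(−2nε²) = 16 exp(−2·183·0.211²).
So c = 2·183·0.211² = 16.2947.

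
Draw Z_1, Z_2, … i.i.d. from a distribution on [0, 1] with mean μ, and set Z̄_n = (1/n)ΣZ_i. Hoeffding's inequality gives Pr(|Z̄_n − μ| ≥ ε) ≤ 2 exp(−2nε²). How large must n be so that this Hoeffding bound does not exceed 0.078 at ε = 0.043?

878

Require 2·exp(−2nε²) ≤ 0.078, i.e. 2nε² ≥ ln(2/0.078) = 3.244194.
So n ≥ 3.244194 / (2·0.043²) = 877.283.
The smallest integer n is 878.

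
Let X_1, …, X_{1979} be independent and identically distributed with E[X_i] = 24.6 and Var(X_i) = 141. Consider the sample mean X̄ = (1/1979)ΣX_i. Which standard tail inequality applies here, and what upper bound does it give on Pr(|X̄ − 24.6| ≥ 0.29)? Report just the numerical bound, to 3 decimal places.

With mean and variance of each term known, Chebyshev's inequality bounds the deviation of the sum (or sample mean).
Var(X̄) = Var(X_i)/n = 141/1979 = 0.071248.
Chebyshev: Pr(|X̄ − 24.6| ≥ 0.29) ≤ Var(X̄)/(0.29)² = 141/(1979·0.29²) = 0.8472.

0.847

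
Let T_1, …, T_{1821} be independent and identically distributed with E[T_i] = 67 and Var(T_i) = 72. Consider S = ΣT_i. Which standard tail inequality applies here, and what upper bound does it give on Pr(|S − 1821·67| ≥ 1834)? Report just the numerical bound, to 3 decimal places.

0.039

With mean and variance of each term known, Chebyshev's inequality bounds the deviation of the sum (or sample mean).
Var(S) = n·Var(T_i) = 1821·72 = 131112.
Chebyshev: Pr(|S − 1821·67| ≥ 1834) ≤ Var(S)/1834² = 131112/3363556 = 0.0390.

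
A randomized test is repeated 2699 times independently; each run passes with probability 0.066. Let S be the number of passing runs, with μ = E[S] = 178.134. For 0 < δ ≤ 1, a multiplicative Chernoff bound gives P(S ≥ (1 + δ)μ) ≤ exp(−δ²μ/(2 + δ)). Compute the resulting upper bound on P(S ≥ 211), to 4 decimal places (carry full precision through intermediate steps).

Write 211 = (1 + δ)μ, so δ = 211/178.134 − 1 = 0.1845016…
Then the exponent is δ²μ/(2 + δ) = (211 − μ)² / (μ·(2 + δ)) = 2.775841.
Bound = exp(−2.775841) = 0.06230.

0.0623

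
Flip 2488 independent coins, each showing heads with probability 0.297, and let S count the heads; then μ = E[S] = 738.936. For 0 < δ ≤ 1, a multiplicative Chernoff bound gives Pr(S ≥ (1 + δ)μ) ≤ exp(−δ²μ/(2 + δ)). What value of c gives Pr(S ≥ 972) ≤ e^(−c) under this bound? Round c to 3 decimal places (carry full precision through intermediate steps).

31.748

Write 972 = (1 + δ)μ, so δ = 972/738.936 − 1 = 0.3154049…
Then the exponent is δ²μ/(2 + δ) = (972 − μ)² / (μ·(2 + δ)) = 31.748019.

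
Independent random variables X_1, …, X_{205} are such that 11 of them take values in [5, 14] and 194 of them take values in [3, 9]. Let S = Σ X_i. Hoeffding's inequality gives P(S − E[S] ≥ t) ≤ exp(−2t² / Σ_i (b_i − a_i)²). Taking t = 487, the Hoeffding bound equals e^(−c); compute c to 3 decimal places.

60.233

Σ(b_i − a_i)² = 11·9² + 194·6² = 7875.
c = 2t² / 7875 = 2·487² / 7875 = 60.2334.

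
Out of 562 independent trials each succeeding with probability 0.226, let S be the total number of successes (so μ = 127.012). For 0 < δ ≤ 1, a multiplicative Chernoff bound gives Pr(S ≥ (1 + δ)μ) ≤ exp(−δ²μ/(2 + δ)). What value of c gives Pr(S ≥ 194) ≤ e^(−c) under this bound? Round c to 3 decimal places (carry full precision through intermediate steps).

Write 194 = (1 + δ)μ, so δ = 194/127.012 − 1 = 0.5274147…
Then the exponent is δ²μ/(2 + δ) = (194 − μ)² / (μ·(2 + δ)) = 13.978892.

13.979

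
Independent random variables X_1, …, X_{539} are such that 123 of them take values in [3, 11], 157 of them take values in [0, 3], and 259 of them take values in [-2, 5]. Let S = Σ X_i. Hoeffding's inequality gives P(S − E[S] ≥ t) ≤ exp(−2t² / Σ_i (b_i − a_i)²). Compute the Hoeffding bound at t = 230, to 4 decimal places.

Σ(b_i − a_i)² = 123·8² + 157·3² + 259·7² = 21976.
Exponent = 2·230² / 21976 = 4.81434.
Bound = exp(−4.81434) = 0.00811.

0.0081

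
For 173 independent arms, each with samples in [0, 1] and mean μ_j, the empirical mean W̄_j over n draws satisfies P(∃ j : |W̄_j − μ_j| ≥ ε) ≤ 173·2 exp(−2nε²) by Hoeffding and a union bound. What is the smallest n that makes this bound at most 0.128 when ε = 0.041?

2351

Need 2·173·exp(−2nε²) ≤ 0.128, i.e. exp(−2nε²) ≤ 0.128/346.
So 2nε² ≥ ln(346/0.128) = 7.902164.
Hence n ≥ 7.902164/(2·0.041²) = 2350.435.
The smallest integer n is 2351.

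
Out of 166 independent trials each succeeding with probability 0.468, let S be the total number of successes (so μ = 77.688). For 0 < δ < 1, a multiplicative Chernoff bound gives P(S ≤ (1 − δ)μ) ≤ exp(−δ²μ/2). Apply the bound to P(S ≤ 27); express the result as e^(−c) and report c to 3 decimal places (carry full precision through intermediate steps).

Write 27 = (1 − δ)μ, so δ = 1 − 27/77.688 = 0.652456…
Then the exponent is δ²μ/2 = (μ − 27)²/(2μ) = 16.535844.

16.536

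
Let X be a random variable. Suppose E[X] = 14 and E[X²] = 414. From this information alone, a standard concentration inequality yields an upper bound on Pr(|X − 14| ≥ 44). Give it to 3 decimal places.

The first two moments determine the variance, so Chebyshev's inequality is the sharpest standard bound available.
Var(X) = E[X²] − (E[X])² = 414 − 196 = 218.
Chebyshev's inequality: Pr(|X − μ| ≥ t) ≤ Var(X)/t² = 218/1936 = 0.1126.

0.113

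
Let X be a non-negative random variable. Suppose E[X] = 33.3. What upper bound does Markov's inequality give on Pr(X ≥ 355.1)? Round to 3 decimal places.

0.094

Markov's inequality: for a non-negative random variable, Pr(X ≥ a) ≤ E[X]/a.
Here E[X] = 33.3 and a = 355.1, so the bound is 33.3/355.1 = 0.0938.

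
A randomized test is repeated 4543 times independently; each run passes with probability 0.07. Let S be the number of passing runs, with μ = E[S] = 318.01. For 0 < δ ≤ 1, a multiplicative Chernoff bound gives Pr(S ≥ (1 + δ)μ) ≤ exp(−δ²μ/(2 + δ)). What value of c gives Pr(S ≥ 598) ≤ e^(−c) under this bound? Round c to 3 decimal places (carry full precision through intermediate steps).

Write 598 = (1 + δ)μ, so δ = 598/318.01 − 1 = 0.880444…
Then the exponent is δ²μ/(2 + δ) = (598 − μ)² / (μ·(2 + δ)) = 85.582472.

85.582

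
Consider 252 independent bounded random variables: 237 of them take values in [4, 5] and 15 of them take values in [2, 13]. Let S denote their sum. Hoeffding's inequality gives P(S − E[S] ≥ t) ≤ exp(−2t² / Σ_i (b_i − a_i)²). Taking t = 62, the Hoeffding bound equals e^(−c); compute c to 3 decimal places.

3.747

Σ(b_i − a_i)² = 237·1² + 15·11² = 2052.
c = 2t² / 2052 = 2·62² / 2052 = 3.7466.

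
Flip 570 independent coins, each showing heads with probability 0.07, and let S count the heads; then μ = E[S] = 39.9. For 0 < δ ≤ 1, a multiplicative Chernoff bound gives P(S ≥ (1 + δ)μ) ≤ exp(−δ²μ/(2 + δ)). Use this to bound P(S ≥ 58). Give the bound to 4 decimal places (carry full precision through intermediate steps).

Write 58 = (1 + δ)μ, so δ = 58/39.9 − 1 = 0.4536341…
Then the exponent is δ²μ/(2 + δ) = (58 − μ)² / (μ·(2 + δ)) = 3.346374.
Bound = exp(−3.346374) = 0.03521.

0.0352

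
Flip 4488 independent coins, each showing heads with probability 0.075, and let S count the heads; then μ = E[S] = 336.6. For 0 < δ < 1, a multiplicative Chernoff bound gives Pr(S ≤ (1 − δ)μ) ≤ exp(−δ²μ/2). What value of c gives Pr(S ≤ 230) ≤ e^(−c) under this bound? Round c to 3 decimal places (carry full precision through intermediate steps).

Write 230 = (1 − δ)μ, so δ = 1 − 230/336.6 = 0.3166964…
Then the exponent is δ²μ/2 = (μ − 230)²/(2μ) = 16.879917.

16.880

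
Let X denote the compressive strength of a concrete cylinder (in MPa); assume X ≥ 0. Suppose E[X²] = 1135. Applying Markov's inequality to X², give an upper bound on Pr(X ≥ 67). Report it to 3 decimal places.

Since X ≥ 0, the event {X ≥ 67} is the same as {X² ≥ 4489}.
Markov's inequality applied to X² gives Pr(X² ≥ 4489) ≤ E[X²]/4489 = 1135/4489 = 0.2528.

0.253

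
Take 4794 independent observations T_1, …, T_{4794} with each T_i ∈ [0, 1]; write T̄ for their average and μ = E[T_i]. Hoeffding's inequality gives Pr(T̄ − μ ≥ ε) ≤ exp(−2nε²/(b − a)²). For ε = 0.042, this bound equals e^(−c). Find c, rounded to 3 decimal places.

c = 2nε²/(b − a)² = 2·4794·0.042² / 1² = 16.9132.

16.913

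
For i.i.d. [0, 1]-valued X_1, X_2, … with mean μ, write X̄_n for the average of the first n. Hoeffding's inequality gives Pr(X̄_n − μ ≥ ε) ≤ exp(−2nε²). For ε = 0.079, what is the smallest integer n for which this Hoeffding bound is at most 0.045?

Require exp(−2nε²) ≤ 0.045, i.e. 2nε² ≥ ln(1/0.045) = 3.101093.
So n ≥ 3.101093 / (2·0.079²) = 248.445.
The smallest integer n is 249.

249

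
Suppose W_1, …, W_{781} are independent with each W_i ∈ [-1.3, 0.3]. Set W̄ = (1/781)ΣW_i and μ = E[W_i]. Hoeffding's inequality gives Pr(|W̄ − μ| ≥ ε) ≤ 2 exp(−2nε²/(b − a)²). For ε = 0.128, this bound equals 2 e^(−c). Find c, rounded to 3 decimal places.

c = 2nε²/(b − a)² = 2·781·0.128² / 1.6² = 9.9968.

9.997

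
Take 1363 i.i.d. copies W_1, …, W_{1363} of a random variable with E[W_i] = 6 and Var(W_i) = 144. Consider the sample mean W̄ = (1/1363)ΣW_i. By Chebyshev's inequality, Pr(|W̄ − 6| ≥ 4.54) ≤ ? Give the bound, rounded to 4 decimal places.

0.0051

Var(W̄) = Var(W_i)/n = 144/1363 = 0.10565.
Chebyshev: Pr(|W̄ − 6| ≥ 4.54) ≤ Var(W̄)/(4.54)² = 144/(1363·4.54²) = 0.0051.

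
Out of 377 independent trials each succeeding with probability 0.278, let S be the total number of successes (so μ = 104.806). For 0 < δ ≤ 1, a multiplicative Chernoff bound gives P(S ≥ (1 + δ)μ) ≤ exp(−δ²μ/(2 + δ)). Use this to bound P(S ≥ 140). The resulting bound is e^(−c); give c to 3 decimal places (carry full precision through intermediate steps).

Write 140 = (1 + δ)μ, so δ = 140/104.806 − 1 = 0.3358014…
Then the exponent is δ²μ/(2 + δ) = (140 − μ)² / (μ·(2 + δ)) = 5.059589.

5.060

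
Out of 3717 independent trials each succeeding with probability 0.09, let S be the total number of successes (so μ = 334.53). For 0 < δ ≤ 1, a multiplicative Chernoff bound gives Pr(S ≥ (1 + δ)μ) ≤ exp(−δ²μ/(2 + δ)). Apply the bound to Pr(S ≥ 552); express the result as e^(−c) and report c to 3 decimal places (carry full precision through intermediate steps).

Write 552 = (1 + δ)μ, so δ = 552/334.53 − 1 = 0.6500762…
Then the exponent is δ²μ/(2 + δ) = (552 − μ)² / (μ·(2 + δ)) = 53.346419.

53.346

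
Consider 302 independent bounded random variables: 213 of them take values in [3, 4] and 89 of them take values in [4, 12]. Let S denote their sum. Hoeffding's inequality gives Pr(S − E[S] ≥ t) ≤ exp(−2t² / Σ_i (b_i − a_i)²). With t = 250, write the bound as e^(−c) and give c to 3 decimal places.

21.154

Σ(b_i − a_i)² = 213·1² + 89·8² = 5909.
c = 2t² / 5909 = 2·250² / 5909 = 21.1542.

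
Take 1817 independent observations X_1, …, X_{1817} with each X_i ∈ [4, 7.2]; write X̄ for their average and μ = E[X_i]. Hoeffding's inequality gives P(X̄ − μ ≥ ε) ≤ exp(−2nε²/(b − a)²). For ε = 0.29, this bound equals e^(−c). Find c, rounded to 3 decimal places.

29.846

c = 2nε²/(b − a)² = 2·1817·0.29² / 3.2² = 29.8456.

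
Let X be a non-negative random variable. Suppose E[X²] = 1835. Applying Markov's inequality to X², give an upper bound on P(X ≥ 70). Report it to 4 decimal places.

Since X ≥ 0, the event {X ≥ 70} is the same as {X² ≥ 4900}.
Markov's inequality applied to X² gives P(X² ≥ 4900) ≤ E[X²]/4900 = 1835/4900 = 0.3745.

0.3745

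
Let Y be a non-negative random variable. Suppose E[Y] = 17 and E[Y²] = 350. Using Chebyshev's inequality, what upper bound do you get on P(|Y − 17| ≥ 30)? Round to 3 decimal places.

Var(Y) = E[Y²] − (E[Y])² = 350 − 289 = 61.
Chebyshev's inequality: P(|Y − μ| ≥ t) ≤ Var(Y)/t² = 61/900 = 0.0678.

0.068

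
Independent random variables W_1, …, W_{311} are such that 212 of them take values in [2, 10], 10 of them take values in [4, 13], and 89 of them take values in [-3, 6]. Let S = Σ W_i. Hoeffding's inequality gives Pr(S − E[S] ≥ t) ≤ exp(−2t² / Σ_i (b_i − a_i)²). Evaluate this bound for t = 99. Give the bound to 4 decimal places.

Σ(b_i − a_i)² = 212·8² + 10·9² + 89·9² = 21587.
Exponent = 2·99² / 21587 = 0.90805.
Bound = exp(−0.90805) = 0.40331.

0.4033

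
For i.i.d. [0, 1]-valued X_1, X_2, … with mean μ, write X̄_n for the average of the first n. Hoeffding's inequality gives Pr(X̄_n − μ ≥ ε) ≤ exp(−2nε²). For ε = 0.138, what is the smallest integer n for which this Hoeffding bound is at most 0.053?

78

Require exp(−2nε²) ≤ 0.053, i.e. 2nε² ≥ ln(1/0.053) = 2.937463.
So n ≥ 2.937463 / (2·0.138²) = 77.123.
The smallest integer n is 78.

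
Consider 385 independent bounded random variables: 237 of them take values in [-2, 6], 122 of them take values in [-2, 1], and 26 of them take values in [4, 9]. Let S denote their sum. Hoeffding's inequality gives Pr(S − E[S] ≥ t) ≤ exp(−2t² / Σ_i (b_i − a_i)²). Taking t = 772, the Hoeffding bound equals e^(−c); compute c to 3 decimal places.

Σ(b_i − a_i)² = 237·8² + 122·3² + 26·5² = 16916.
c = 2t² / 16916 = 2·772² / 16916 = 70.4639.

70.464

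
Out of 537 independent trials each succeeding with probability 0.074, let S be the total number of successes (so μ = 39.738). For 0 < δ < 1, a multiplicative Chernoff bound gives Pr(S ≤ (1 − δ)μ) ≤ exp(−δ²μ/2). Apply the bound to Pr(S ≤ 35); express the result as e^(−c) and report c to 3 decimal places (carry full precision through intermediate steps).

0.282

Write 35 = (1 − δ)μ, so δ = 1 − 35/39.738 = 0.119231…
Then the exponent is δ²μ/2 = (μ − 35)²/(2μ) = 0.282458.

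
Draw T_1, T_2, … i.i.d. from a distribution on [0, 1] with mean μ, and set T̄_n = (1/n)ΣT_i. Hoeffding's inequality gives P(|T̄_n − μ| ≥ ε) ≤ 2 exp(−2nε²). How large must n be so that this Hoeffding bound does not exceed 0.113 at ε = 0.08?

Require 2·exp(−2nε²) ≤ 0.113, i.e. 2nε² ≥ ln(2/0.113) = 2.873515.
So n ≥ 2.873515 / (2·0.08²) = 224.493.
The smallest integer n is 225.

225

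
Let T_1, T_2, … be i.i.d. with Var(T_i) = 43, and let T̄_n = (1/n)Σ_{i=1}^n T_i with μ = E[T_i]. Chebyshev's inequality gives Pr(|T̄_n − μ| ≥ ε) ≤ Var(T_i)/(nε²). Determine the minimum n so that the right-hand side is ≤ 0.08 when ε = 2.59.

Require 43/(n·2.59²) ≤ 0.08, i.e. n ≥ 43/(0.08·2.59²) = 80.127.
The smallest integer n is 81.

81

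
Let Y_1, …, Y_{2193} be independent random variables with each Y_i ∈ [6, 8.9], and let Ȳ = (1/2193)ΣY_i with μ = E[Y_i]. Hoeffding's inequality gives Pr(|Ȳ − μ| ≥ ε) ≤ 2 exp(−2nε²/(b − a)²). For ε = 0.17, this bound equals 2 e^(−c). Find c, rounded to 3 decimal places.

15.072

c = 2nε²/(b − a)² = 2·2193·0.17² / 2.9² = 15.0720.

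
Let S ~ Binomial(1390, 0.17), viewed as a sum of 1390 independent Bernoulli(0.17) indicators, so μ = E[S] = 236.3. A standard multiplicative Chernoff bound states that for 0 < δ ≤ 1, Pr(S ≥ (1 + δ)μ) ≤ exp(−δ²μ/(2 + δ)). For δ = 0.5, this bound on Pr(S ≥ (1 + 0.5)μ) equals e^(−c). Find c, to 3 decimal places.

23.630

c = δ²μ/(2 + δ) = 0.5²·236.3/(2 + 0.5) = 23.6300.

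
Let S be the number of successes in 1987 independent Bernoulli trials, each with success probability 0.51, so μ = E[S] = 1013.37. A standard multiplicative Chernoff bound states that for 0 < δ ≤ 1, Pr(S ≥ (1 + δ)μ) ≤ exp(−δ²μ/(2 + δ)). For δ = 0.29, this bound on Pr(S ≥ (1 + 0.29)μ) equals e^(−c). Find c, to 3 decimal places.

37.216

c = δ²μ/(2 + δ) = 0.29²·1013.37/(2 + 0.29) = 37.2159.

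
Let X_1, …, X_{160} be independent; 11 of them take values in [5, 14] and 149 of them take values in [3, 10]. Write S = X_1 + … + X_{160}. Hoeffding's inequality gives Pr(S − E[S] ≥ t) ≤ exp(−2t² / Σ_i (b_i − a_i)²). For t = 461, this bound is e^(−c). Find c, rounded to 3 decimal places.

51.885

Σ(b_i − a_i)² = 11·9² + 149·7² = 8192.
c = 2t² / 8192 = 2·461² / 8192 = 51.8850.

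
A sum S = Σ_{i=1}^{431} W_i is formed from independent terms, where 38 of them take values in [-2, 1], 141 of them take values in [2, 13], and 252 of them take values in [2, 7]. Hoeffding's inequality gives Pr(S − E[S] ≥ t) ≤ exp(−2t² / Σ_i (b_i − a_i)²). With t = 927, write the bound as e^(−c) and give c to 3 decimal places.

72.508

Σ(b_i − a_i)² = 38·3² + 141·11² + 252·5² = 23703.
c = 2t² / 23703 = 2·927² / 23703 = 72.5080.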